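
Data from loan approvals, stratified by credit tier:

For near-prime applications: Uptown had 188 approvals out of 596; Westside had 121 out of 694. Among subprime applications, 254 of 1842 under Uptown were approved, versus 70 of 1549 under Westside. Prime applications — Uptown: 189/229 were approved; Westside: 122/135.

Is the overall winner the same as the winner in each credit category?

No

Near-prime: Uptown 188/596 = 31.5%, Westside 121/694 = 17.4% → Uptown
Subprime: Uptown 254/1842 = 13.8%, Westside 70/1549 = 4.5% → Uptown
Prime: Uptown 189/229 = 82.5%, Westside 122/135 = 90.4% → Westside
Overall: Uptown 631/2667 = 23.7%, Westside 313/2378 = 13.2% → Uptown
Neither sweeps: Uptown wins 2 of 3 groups, Westside wins 1. Uptown wins overall but not every group — no Simpson reversal.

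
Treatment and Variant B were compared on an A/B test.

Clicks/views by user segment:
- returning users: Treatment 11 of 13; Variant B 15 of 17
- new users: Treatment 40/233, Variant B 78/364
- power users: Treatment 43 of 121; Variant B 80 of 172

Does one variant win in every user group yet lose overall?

No

Returning users: Treatment 11/13 = 84.6%, Variant B 15/17 = 88.2% → Variant B
New users: Treatment 40/233 = 17.2%, Variant B 78/364 = 21.4% → Variant B
Power users: Treatment 43/121 = 35.5%, Variant B 80/172 = 46.5% → Variant B
Overall: Treatment 94/367 = 25.6%, Variant B 173/553 = 31.3% → Variant B
Variant B wins overall and in every user group — no reversal.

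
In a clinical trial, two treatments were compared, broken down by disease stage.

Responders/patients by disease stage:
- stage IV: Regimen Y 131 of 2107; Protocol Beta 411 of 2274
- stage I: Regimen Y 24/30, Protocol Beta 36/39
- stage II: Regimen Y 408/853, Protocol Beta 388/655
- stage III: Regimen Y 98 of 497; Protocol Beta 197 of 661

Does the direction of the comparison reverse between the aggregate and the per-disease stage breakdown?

Stage IV: Regimen Y 131/2107 = 6.2%, Protocol Beta 411/2274 = 18.1% → Protocol Beta
Stage I: Regimen Y 24/30 = 80.0%, Protocol Beta 36/39 = 92.3% → Protocol Beta
Stage II: Regimen Y 408/853 = 47.8%, Protocol Beta 388/655 = 59.2% → Protocol Beta
Stage III: Regimen Y 98/497 = 19.7%, Protocol Beta 197/661 = 29.8% → Protocol Beta
Overall: Regimen Y 661/3487 = 19.0%, Protocol Beta 1032/3629 = 28.4% → Protocol Beta
Protocol Beta wins overall and in every disease group — no reversal.

No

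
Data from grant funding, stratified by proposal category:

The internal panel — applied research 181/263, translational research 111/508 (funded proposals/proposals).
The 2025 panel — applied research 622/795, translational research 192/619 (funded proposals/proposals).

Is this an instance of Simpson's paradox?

Applied research: the internal panel 181/263 = 68.8%, the 2025 panel 622/795 = 78.2% → the 2025 panel
Translational research: the internal panel 111/508 = 21.9%, the 2025 panel 192/619 = 31.0% → the 2025 panel
Overall: the internal panel 292/771 = 37.9%, the 2025 panel 814/1414 = 57.6% → the 2025 panel
The 2025 panel wins overall and in every proposal group — no reversal.

No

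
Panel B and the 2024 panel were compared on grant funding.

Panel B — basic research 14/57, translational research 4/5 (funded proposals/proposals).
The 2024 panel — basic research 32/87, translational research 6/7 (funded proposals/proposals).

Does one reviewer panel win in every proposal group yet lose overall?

Basic research: Panel B 14/57 = 24.6%, the 2024 panel 32/87 = 36.8% → the 2024 panel
Translational research: Panel B 4/5 = 80.0%, the 2024 panel 6/7 = 85.7% → the 2024 panel
Overall: Panel B 18/62 = 29.0%, the 2024 panel 38/94 = 40.4% → the 2024 panel
The 2024 panel wins overall and in every proposal group — no reversal.

No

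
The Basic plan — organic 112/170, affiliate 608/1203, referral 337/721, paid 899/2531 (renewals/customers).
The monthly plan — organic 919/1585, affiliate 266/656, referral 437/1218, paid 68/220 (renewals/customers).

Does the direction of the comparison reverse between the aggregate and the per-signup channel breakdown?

Organic: the Basic plan 112/170 = 65.9%, the monthly plan 919/1585 = 58.0% → the Basic plan
Affiliate: the Basic plan 608/1203 = 50.5%, the monthly plan 266/656 = 40.5% → the Basic plan
Referral: the Basic plan 337/721 = 46.7%, the monthly plan 437/1218 = 35.9% → the Basic plan
Paid: the Basic plan 899/2531 = 35.5%, the monthly plan 68/220 = 30.9% → the Basic plan
Overall: the Basic plan 1956/4625 = 42.3%, the monthly plan 1690/3679 = 45.9% → the monthly plan
The Basic plan wins each signup group but the monthly plan wins overall — the comparison reverses. The Basic plan's customers skew toward paid, which has a lower base rate.

Yes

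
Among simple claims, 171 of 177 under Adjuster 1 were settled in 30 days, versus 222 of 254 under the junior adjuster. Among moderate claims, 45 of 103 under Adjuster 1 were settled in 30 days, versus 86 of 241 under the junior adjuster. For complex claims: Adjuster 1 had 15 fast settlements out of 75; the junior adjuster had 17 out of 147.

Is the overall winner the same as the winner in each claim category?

Yes

Simple: Adjuster 1 171/177 = 96.6%, the junior adjuster 222/254 = 87.4% → Adjuster 1
Moderate: Adjuster 1 45/103 = 43.7%, the junior adjuster 86/241 = 35.7% → Adjuster 1
Complex: Adjuster 1 15/75 = 20.0%, the junior adjuster 17/147 = 11.6% → Adjuster 1
Overall: Adjuster 1 231/355 = 65.1%, the junior adjuster 325/642 = 50.6% → Adjuster 1
Adjuster 1 wins overall and in every claim group — no reversal.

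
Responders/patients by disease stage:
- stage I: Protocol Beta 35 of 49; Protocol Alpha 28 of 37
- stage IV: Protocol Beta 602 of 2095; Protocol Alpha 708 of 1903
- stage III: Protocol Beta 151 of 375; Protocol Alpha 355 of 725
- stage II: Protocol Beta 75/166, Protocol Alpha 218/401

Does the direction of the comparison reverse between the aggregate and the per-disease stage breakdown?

No

Stage I: Protocol Beta 35/49 = 71.4%, Protocol Alpha 28/37 = 75.7% → Protocol Alpha
Stage IV: Protocol Beta 602/2095 = 28.7%, Protocol Alpha 708/1903 = 37.2% → Protocol Alpha
Stage III: Protocol Beta 151/375 = 40.3%, Protocol Alpha 355/725 = 49.0% → Protocol Alpha
Stage II: Protocol Beta 75/166 = 45.2%, Protocol Alpha 218/401 = 54.4% → Protocol Alpha
Overall: Protocol Beta 863/2685 = 32.1%, Protocol Alpha 1309/3066 = 42.7% → Protocol Alpha
Protocol Alpha wins overall and in every disease group — no reversal.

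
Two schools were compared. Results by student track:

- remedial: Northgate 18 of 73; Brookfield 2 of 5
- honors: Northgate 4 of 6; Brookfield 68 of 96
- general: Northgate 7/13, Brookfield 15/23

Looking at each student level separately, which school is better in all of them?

Brookfield

Remedial: Northgate 18/73 = 24.7%, Brookfield 2/5 = 40.0% → Brookfield
Honors: Northgate 4/6 = 66.7%, Brookfield 68/96 = 70.8% → Brookfield
General: Northgate 7/13 = 53.8%, Brookfield 15/23 = 65.2% → Brookfield
Brookfield has the higher rate in all 3 groups.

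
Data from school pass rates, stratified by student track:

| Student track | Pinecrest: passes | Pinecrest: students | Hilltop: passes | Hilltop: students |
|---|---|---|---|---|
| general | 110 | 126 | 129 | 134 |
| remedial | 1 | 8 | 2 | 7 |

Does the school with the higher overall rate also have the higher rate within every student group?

Yes

General: Pinecrest 110/126 = 87.3%, Hilltop 129/134 = 96.3% → Hilltop
Remedial: Pinecrest 1/8 = 12.5%, Hilltop 2/7 = 28.6% → Hilltop
Overall: Pinecrest 111/134 = 82.8%, Hilltop 131/141 = 92.9% → Hilltop
Hilltop wins overall and in every student group — no reversal.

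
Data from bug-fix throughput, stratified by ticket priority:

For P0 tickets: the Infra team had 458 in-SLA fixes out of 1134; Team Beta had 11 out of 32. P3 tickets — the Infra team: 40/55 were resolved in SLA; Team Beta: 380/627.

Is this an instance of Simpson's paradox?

P0: the Infra team 458/1134 = 40.4%, Team Beta 11/32 = 34.4% → the Infra team
P3: the Infra team 40/55 = 72.7%, Team Beta 380/627 = 60.6% → the Infra team
Overall: the Infra team 498/1189 = 41.9%, Team Beta 391/659 = 59.3% → Team Beta
The Infra team wins each ticket group but Team Beta wins overall — the comparison reverses. The Infra team's tickets skew toward P0, which has a lower base rate.

Yes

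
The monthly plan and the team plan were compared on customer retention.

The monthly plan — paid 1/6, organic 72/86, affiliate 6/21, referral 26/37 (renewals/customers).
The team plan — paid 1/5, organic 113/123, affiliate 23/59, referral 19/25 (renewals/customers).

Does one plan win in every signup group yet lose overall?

No

Paid: the monthly plan 1/6 = 16.7%, the team plan 1/5 = 20.0% → the team plan
Organic: the monthly plan 72/86 = 83.7%, the team plan 113/123 = 91.9% → the team plan
Affiliate: the monthly plan 6/21 = 28.6%, the team plan 23/59 = 39.0% → the team plan
Referral: the monthly plan 26/37 = 70.3%, the team plan 19/25 = 76.0% → the team plan
Overall: the monthly plan 105/150 = 70.0%, the team plan 156/212 = 73.6% → the team plan
The team plan wins overall and in every signup group — no reversal.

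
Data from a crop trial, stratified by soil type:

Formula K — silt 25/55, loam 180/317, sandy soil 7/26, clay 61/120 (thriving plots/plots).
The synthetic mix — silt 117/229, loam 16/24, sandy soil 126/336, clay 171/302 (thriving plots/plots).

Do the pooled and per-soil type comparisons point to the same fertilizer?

No

Silt: Formula K 25/55 = 45.5%, the synthetic mix 117/229 = 51.1% → the synthetic mix
Loam: Formula K 180/317 = 56.8%, the synthetic mix 16/24 = 66.7% → the synthetic mix
Sandy soil: Formula K 7/26 = 26.9%, the synthetic mix 126/336 = 37.5% → the synthetic mix
Clay: Formula K 61/120 = 50.8%, the synthetic mix 171/302 = 56.6% → the synthetic mix
Overall: Formula K 273/518 = 52.7%, the synthetic mix 430/891 = 48.3% → Formula K
The synthetic mix wins each soil group but Formula K wins overall — the comparison reverses. The synthetic mix's plots skew toward sandy soil, which has a lower base rate.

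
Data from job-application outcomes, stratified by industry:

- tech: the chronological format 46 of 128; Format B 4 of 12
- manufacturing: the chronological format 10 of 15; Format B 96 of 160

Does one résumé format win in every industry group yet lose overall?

Tech: the chronological format 46/128 = 35.9%, Format B 4/12 = 33.3% → the chronological format
Manufacturing: the chronological format 10/15 = 66.7%, Format B 96/160 = 60.0% → the chronological format
Overall: the chronological format 56/143 = 39.2%, Format B 100/172 = 58.1% → Format B
The chronological format wins each industry group but Format B wins overall — the comparison reverses. The chronological format's applications skew toward tech, which has a lower base rate.

Yes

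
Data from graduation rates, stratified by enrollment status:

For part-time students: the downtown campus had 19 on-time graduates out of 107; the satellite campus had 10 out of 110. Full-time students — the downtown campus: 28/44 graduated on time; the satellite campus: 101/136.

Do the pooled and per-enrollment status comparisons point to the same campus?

Part-time: the downtown campus 19/107 = 17.8%, the satellite campus 10/110 = 9.1% → the downtown campus
Full-time: the downtown campus 28/44 = 63.6%, the satellite campus 101/136 = 74.3% → the satellite campus
Overall: the downtown campus 47/151 = 31.1%, the satellite campus 111/246 = 45.1% → the satellite campus
Neither sweeps: the downtown campus wins 1 of 2 groups, the satellite campus wins 1. The satellite campus wins overall but not every group — no Simpson reversal.

No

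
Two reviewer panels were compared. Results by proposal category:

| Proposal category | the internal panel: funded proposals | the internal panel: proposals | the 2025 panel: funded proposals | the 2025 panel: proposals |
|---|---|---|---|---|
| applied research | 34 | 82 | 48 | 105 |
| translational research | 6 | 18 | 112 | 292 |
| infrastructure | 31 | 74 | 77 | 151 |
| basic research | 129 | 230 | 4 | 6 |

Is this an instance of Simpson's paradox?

Yes

Applied research: the internal panel 34/82 = 41.5%, the 2025 panel 48/105 = 45.7% → the 2025 panel
Translational research: the internal panel 6/18 = 33.3%, the 2025 panel 112/292 = 38.4% → the 2025 panel
Infrastructure: the internal panel 31/74 = 41.9%, the 2025 panel 77/151 = 51.0% → the 2025 panel
Basic research: the internal panel 129/230 = 56.1%, the 2025 panel 4/6 = 66.7% → the 2025 panel
Overall: the internal panel 200/404 = 49.5%, the 2025 panel 241/554 = 43.5% → the internal panel
The 2025 panel wins each proposal group but the internal panel wins overall — the comparison reverses. The 2025 panel's proposals skew toward translational research, which has a lower base rate.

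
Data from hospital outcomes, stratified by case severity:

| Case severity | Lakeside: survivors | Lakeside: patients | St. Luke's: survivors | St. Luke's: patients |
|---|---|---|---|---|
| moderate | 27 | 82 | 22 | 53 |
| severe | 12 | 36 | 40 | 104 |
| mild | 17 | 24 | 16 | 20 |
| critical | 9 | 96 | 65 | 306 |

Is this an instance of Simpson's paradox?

Moderate: Lakeside 27/82 = 32.9%, St. Luke's 22/53 = 41.5% → St. Luke's
Severe: Lakeside 12/36 = 33.3%, St. Luke's 40/104 = 38.5% → St. Luke's
Mild: Lakeside 17/24 = 70.8%, St. Luke's 16/20 = 80.0% → St. Luke's
Critical: Lakeside 9/96 = 9.4%, St. Luke's 65/306 = 21.2% → St. Luke's
Overall: Lakeside 65/238 = 27.3%, St. Luke's 143/483 = 29.6% → St. Luke's
St. Luke's wins overall and in every case group — no reversal.

No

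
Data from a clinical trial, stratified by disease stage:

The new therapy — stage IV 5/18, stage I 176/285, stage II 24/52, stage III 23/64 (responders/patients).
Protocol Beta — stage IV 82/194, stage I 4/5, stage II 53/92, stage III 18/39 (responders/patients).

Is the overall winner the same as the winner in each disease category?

Stage IV: the new therapy 5/18 = 27.8%, Protocol Beta 82/194 = 42.3% → Protocol Beta
Stage I: the new therapy 176/285 = 61.8%, Protocol Beta 4/5 = 80.0% → Protocol Beta
Stage II: the new therapy 24/52 = 46.2%, Protocol Beta 53/92 = 57.6% → Protocol Beta
Stage III: the new therapy 23/64 = 35.9%, Protocol Beta 18/39 = 46.2% → Protocol Beta
Overall: the new therapy 228/419 = 54.4%, Protocol Beta 157/330 = 47.6% → the new therapy
Protocol Beta wins each disease group but the new therapy wins overall — the comparison reverses. Protocol Beta's patients skew toward stage IV, which has a lower base rate.

No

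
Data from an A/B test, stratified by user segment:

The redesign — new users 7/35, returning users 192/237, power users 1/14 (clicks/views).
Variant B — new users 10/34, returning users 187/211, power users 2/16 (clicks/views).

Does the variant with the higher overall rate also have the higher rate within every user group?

New users: the redesign 7/35 = 20.0%, Variant B 10/34 = 29.4% → Variant B
Returning users: the redesign 192/237 = 81.0%, Variant B 187/211 = 88.6% → Variant B
Power users: the redesign 1/14 = 7.1%, Variant B 2/16 = 12.5% → Variant B
Overall: the redesign 200/286 = 69.9%, Variant B 199/261 = 76.2% → Variant B
Variant B wins overall and in every user group — no reversal.

Yes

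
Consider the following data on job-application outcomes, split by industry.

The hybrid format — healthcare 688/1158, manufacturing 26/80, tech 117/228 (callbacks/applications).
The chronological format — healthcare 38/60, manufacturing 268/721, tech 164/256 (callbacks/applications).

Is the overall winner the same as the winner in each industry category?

No

Healthcare: the hybrid format 688/1158 = 59.4%, the chronological format 38/60 = 63.3% → the chronological format
Manufacturing: the hybrid format 26/80 = 32.5%, the chronological format 268/721 = 37.2% → the chronological format
Tech: the hybrid format 117/228 = 51.3%, the chronological format 164/256 = 64.1% → the chronological format
Overall: the hybrid format 831/1466 = 56.7%, the chronological format 470/1037 = 45.3% → the hybrid format
The chronological format wins each industry group but the hybrid format wins overall — the comparison reverses. The chronological format's applications skew toward manufacturing, which has a lower base rate.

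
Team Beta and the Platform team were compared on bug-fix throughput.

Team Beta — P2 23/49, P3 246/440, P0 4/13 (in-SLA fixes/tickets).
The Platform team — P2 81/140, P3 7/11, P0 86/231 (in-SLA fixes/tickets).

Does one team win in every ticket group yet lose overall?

Yes

P2: Team Beta 23/49 = 46.9%, the Platform team 81/140 = 57.9% → the Platform team
P3: Team Beta 246/440 = 55.9%, the Platform team 7/11 = 63.6% → the Platform team
P0: Team Beta 4/13 = 30.8%, the Platform team 86/231 = 37.2% → the Platform team
Overall: Team Beta 273/502 = 54.4%, the Platform team 174/382 = 45.5% → Team Beta
The Platform team wins each ticket group but Team Beta wins overall — the comparison reverses. The Platform team's tickets skew toward P0, which has a lower base rate.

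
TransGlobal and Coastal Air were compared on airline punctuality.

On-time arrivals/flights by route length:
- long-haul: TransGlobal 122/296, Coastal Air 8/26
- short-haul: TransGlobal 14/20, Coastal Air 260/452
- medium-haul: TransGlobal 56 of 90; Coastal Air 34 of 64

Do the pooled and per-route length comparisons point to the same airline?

No

Long-haul: TransGlobal 122/296 = 41.2%, Coastal Air 8/26 = 30.8% → TransGlobal
Short-haul: TransGlobal 14/20 = 70.0%, Coastal Air 260/452 = 57.5% → TransGlobal
Medium-haul: TransGlobal 56/90 = 62.2%, Coastal Air 34/64 = 53.1% → TransGlobal
Overall: TransGlobal 192/406 = 47.3%, Coastal Air 302/542 = 55.7% → Coastal Air
TransGlobal wins each route group but Coastal Air wins overall — the comparison reverses. TransGlobal's flights skew toward long-haul, which has a lower base rate.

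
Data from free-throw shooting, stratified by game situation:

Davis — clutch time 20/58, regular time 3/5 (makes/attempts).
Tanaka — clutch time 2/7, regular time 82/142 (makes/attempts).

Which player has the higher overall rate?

Tanaka

Clutch time: Davis 20/58 = 34.5%, Tanaka 2/7 = 28.6% → Davis
Regular time: Davis 3/5 = 60.0%, Tanaka 82/142 = 57.7% → Davis
Overall: Davis 23/63 = 36.5%, Tanaka 84/149 = 56.4% → Tanaka
(Davis wins every game group but Tanaka wins overall — Davis's attempts skew toward the low-rate clutch time group.)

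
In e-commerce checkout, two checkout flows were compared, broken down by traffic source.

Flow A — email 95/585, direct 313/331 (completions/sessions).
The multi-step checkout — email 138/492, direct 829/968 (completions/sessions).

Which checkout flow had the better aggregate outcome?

Email: Flow A 95/585 = 16.2%, the multi-step checkout 138/492 = 28.0% → the multi-step checkout
Direct: Flow A 313/331 = 94.6%, the multi-step checkout 829/968 = 85.6% → Flow A
Overall: Flow A 408/916 = 44.5%, the multi-step checkout 967/1460 = 66.2% → the multi-step checkout
(Neither sweeps every traffic group, but the multi-step checkout has the higher pooled rate.)

the multi-step checkout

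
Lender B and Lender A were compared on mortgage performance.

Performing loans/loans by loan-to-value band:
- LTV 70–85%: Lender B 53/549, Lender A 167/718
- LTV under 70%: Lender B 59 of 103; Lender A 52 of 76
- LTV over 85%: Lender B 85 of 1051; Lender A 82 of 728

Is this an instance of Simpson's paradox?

LTV 70–85%: Lender B 53/549 = 9.7%, Lender A 167/718 = 23.3% → Lender A
LTV under 70%: Lender B 59/103 = 57.3%, Lender A 52/76 = 68.4% → Lender A
LTV over 85%: Lender B 85/1051 = 8.1%, Lender A 82/728 = 11.3% → Lender A
Overall: Lender B 197/1703 = 11.6%, Lender A 301/1522 = 19.8% → Lender A
Lender A wins overall and in every loan-to-value group — no reversal.

No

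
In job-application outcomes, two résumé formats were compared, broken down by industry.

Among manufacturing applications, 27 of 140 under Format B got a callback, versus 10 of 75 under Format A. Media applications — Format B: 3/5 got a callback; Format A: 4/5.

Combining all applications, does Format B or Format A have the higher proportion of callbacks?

Format B

Manufacturing: Format B 27/140 = 19.3%, Format A 10/75 = 13.3% → Format B
Media: Format B 3/5 = 60.0%, Format A 4/5 = 80.0% → Format A
Overall: Format B 30/145 = 20.7%, Format A 14/80 = 17.5% → Format B
(Neither sweeps every industry group, but Format B has the higher pooled rate.)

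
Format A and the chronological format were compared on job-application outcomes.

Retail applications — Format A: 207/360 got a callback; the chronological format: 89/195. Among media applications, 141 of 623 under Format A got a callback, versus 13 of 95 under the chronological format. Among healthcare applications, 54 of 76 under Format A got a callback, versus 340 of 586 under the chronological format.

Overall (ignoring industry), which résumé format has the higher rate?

Retail: Format A 207/360 = 57.5%, the chronological format 89/195 = 45.6% → Format A
Media: Format A 141/623 = 22.6%, the chronological format 13/95 = 13.7% → Format A
Healthcare: Format A 54/76 = 71.1%, the chronological format 340/586 = 58.0% → Format A
Overall: Format A 402/1059 = 38.0%, the chronological format 442/876 = 50.5% → the chronological format
(Format A wins every industry group but the chronological format wins overall — Format A's applications skew toward the low-rate media group.)

the chronological format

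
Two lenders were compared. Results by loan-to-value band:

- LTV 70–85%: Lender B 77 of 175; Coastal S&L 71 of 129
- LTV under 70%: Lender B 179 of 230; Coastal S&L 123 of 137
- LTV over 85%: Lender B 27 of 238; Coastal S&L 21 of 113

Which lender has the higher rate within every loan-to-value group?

LTV 70–85%: Lender B 77/175 = 44.0%, Coastal S&L 71/129 = 55.0% → Coastal S&L
LTV under 70%: Lender B 179/230 = 77.8%, Coastal S&L 123/137 = 89.8% → Coastal S&L
LTV over 85%: Lender B 27/238 = 11.3%, Coastal S&L 21/113 = 18.6% → Coastal S&L
Coastal S&L has the higher rate in all 3 groups.

Coastal S&L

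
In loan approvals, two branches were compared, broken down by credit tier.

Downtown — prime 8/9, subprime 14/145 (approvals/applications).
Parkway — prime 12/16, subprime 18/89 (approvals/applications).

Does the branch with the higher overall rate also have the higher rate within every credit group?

No

Prime: Downtown 8/9 = 88.9%, Parkway 12/16 = 75.0% → Downtown
Subprime: Downtown 14/145 = 9.7%, Parkway 18/89 = 20.2% → Parkway
Overall: Downtown 22/154 = 14.3%, Parkway 30/105 = 28.6% → Parkway
Neither sweeps: Downtown wins 1 of 2 groups, Parkway wins 1. Parkway wins overall but not every group — no Simpson reversal.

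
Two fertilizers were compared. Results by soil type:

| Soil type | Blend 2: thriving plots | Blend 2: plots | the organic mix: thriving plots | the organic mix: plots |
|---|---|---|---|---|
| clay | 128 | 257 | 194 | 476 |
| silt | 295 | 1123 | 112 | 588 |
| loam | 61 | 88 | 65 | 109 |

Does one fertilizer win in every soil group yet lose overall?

Clay: Blend 2 128/257 = 49.8%, the organic mix 194/476 = 40.8% → Blend 2
Silt: Blend 2 295/1123 = 26.3%, the organic mix 112/588 = 19.0% → Blend 2
Loam: Blend 2 61/88 = 69.3%, the organic mix 65/109 = 59.6% → Blend 2
Overall: Blend 2 484/1468 = 33.0%, the organic mix 371/1173 = 31.6% → Blend 2
Blend 2 wins overall and in every soil group — no reversal.

No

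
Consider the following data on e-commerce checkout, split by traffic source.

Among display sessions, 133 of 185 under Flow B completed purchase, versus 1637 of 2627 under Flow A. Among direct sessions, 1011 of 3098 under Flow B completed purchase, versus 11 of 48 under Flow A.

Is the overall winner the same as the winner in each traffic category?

Display: Flow B 133/185 = 71.9%, Flow A 1637/2627 = 62.3% → Flow B
Direct: Flow B 1011/3098 = 32.6%, Flow A 11/48 = 22.9% → Flow B
Overall: Flow B 1144/3283 = 34.8%, Flow A 1648/2675 = 61.6% → Flow A
Flow B wins each traffic group but Flow A wins overall — the comparison reverses. Flow B's sessions skew toward direct, which has a lower base rate.

No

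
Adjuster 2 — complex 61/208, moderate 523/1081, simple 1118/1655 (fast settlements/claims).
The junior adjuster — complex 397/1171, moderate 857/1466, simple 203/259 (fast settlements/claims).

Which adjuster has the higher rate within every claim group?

Complex: Adjuster 2 61/208 = 29.3%, the junior adjuster 397/1171 = 33.9% → the junior adjuster
Moderate: Adjuster 2 523/1081 = 48.4%, the junior adjuster 857/1466 = 58.5% → the junior adjuster
Simple: Adjuster 2 1118/1655 = 67.6%, the junior adjuster 203/259 = 78.4% → the junior adjuster
The junior adjuster has the higher rate in all 3 groups.

the junior adjuster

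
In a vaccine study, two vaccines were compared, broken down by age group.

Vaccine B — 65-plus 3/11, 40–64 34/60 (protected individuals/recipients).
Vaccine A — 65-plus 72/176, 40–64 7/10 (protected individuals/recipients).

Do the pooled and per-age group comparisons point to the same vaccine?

No

65-plus: Vaccine B 3/11 = 27.3%, Vaccine A 72/176 = 40.9% → Vaccine A
40–64: Vaccine B 34/60 = 56.7%, Vaccine A 7/10 = 70.0% → Vaccine A
Overall: Vaccine B 37/71 = 52.1%, Vaccine A 79/186 = 42.5% → Vaccine B
Vaccine A wins each age group but Vaccine B wins overall — the comparison reverses. Vaccine A's recipients skew toward 65-plus, which has a lower base rate.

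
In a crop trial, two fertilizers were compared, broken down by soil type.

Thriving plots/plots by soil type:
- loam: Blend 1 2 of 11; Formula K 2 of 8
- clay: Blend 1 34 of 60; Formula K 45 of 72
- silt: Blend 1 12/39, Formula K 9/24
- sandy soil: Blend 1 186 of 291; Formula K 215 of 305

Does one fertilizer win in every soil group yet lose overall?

No

Loam: Blend 1 2/11 = 18.2%, Formula K 2/8 = 25.0% → Formula K
Clay: Blend 1 34/60 = 56.7%, Formula K 45/72 = 62.5% → Formula K
Silt: Blend 1 12/39 = 30.8%, Formula K 9/24 = 37.5% → Formula K
Sandy soil: Blend 1 186/291 = 63.9%, Formula K 215/305 = 70.5% → Formula K
Overall: Blend 1 234/401 = 58.4%, Formula K 271/409 = 66.3% → Formula K
Formula K wins overall and in every soil group — no reversal.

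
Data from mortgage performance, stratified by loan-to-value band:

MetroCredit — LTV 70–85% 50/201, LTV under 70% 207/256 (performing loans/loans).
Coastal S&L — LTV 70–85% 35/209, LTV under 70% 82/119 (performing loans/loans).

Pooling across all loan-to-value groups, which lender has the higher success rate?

LTV 70–85%: MetroCredit 50/201 = 24.9%, Coastal S&L 35/209 = 16.7% → MetroCredit
LTV under 70%: MetroCredit 207/256 = 80.9%, Coastal S&L 82/119 = 68.9% → MetroCredit
Overall: MetroCredit 257/457 = 56.2%, Coastal S&L 117/328 = 35.7% → MetroCredit

MetroCredit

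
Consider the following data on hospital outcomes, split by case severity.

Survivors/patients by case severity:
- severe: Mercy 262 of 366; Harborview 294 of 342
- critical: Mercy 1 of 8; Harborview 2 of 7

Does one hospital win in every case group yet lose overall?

Severe: Mercy 262/366 = 71.6%, Harborview 294/342 = 86.0% → Harborview
Critical: Mercy 1/8 = 12.5%, Harborview 2/7 = 28.6% → Harborview
Overall: Mercy 263/374 = 70.3%, Harborview 296/349 = 84.8% → Harborview
Harborview wins overall and in every case group — no reversal.

No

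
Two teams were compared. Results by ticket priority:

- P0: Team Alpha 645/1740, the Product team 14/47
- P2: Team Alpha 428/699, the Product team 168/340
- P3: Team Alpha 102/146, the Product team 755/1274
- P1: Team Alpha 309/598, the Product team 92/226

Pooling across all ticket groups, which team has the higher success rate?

the Product team

P0: Team Alpha 645/1740 = 37.1%, the Product team 14/47 = 29.8% → Team Alpha
P2: Team Alpha 428/699 = 61.2%, the Product team 168/340 = 49.4% → Team Alpha
P3: Team Alpha 102/146 = 69.9%, the Product team 755/1274 = 59.3% → Team Alpha
P1: Team Alpha 309/598 = 51.7%, the Product team 92/226 = 40.7% → Team Alpha
Overall: Team Alpha 1484/3183 = 46.6%, the Product team 1029/1887 = 54.5% → the Product team
(Team Alpha wins every ticket group but the Product team wins overall — Team Alpha's tickets skew toward the low-rate P0 group.)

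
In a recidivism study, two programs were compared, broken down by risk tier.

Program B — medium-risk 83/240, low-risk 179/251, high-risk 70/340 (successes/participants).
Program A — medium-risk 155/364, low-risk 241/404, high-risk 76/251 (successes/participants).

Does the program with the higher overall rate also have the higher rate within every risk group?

Medium-risk: Program B 83/240 = 34.6%, Program A 155/364 = 42.6% → Program A
Low-risk: Program B 179/251 = 71.3%, Program A 241/404 = 59.7% → Program B
High-risk: Program B 70/340 = 20.6%, Program A 76/251 = 30.3% → Program A
Overall: Program B 332/831 = 40.0%, Program A 472/1019 = 46.3% → Program A
Neither sweeps: Program B wins 1 of 3 groups, Program A wins 2. Program A wins overall but not every group — no Simpson reversal.

No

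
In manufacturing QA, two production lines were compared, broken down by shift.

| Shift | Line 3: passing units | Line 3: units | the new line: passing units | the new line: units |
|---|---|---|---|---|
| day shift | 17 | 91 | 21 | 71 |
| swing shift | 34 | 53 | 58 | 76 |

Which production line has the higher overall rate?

the new line

Day shift: Line 3 17/91 = 18.7%, the new line 21/71 = 29.6% → the new line
Swing shift: Line 3 34/53 = 64.2%, the new line 58/76 = 76.3% → the new line
Overall: Line 3 51/144 = 35.4%, the new line 79/147 = 53.7% → the new line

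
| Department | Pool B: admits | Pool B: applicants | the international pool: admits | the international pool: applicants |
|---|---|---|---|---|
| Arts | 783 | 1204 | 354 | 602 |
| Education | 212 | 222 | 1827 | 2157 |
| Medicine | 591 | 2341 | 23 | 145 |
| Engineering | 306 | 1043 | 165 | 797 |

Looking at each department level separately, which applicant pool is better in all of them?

Arts: Pool B 783/1204 = 65.0%, the international pool 354/602 = 58.8% → Pool B
Education: Pool B 212/222 = 95.5%, the international pool 1827/2157 = 84.7% → Pool B
Medicine: Pool B 591/2341 = 25.2%, the international pool 23/145 = 15.9% → Pool B
Engineering: Pool B 306/1043 = 29.3%, the international pool 165/797 = 20.7% → Pool B
Pool B has the higher rate in all 4 groups.

Pool B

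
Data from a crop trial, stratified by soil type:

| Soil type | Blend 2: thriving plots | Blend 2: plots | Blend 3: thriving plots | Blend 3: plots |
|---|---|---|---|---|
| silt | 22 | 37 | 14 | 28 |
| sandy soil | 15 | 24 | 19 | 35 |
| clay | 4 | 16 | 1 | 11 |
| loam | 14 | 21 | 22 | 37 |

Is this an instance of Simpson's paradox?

No

Silt: Blend 2 22/37 = 59.5%, Blend 3 14/28 = 50.0% → Blend 2
Sandy soil: Blend 2 15/24 = 62.5%, Blend 3 19/35 = 54.3% → Blend 2
Clay: Blend 2 4/16 = 25.0%, Blend 3 1/11 = 9.1% → Blend 2
Loam: Blend 2 14/21 = 66.7%, Blend 3 22/37 = 59.5% → Blend 2
Overall: Blend 2 55/98 = 56.1%, Blend 3 56/111 = 50.5% → Blend 2
Blend 2 wins overall and in every soil group — no reversal.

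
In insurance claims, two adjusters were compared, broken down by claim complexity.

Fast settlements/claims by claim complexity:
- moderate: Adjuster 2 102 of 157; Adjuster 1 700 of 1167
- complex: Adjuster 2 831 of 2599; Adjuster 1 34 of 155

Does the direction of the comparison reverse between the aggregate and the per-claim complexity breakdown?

Moderate: Adjuster 2 102/157 = 65.0%, Adjuster 1 700/1167 = 60.0% → Adjuster 2
Complex: Adjuster 2 831/2599 = 32.0%, Adjuster 1 34/155 = 21.9% → Adjuster 2
Overall: Adjuster 2 933/2756 = 33.9%, Adjuster 1 734/1322 = 55.5% → Adjuster 1
Adjuster 2 wins each claim group but Adjuster 1 wins overall — the comparison reverses. Adjuster 2's claims skew toward complex, which has a lower base rate.

Yes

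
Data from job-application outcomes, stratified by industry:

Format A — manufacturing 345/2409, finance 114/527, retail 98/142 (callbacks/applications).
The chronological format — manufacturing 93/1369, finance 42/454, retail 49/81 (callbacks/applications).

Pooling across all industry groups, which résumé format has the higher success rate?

Manufacturing: Format A 345/2409 = 14.3%, the chronological format 93/1369 = 6.8% → Format A
Finance: Format A 114/527 = 21.6%, the chronological format 42/454 = 9.3% → Format A
Retail: Format A 98/142 = 69.0%, the chronological format 49/81 = 60.5% → Format A
Overall: Format A 557/3078 = 18.1%, the chronological format 184/1904 = 9.7% → Format A

Format A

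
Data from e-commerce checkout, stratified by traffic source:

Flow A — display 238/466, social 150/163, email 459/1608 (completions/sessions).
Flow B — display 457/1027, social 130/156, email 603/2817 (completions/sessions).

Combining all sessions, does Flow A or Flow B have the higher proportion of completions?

Display: Flow A 238/466 = 51.1%, Flow B 457/1027 = 44.5% → Flow A
Social: Flow A 150/163 = 92.0%, Flow B 130/156 = 83.3% → Flow A
Email: Flow A 459/1608 = 28.5%, Flow B 603/2817 = 21.4% → Flow A
Overall: Flow A 847/2237 = 37.9%, Flow B 1190/4000 = 29.8% → Flow A

Flow A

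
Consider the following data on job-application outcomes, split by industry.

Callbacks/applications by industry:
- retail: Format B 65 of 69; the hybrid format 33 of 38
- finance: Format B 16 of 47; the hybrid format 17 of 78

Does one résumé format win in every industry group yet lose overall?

Retail: Format B 65/69 = 94.2%, the hybrid format 33/38 = 86.8% → Format B
Finance: Format B 16/47 = 34.0%, the hybrid format 17/78 = 21.8% → Format B
Overall: Format B 81/116 = 69.8%, the hybrid format 50/116 = 43.1% → Format B
Format B wins overall and in every industry group — no reversal.

No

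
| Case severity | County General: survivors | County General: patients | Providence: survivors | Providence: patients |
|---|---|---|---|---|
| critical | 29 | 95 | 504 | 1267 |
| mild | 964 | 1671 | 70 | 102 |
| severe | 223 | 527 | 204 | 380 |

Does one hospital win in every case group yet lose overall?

Yes

Critical: County General 29/95 = 30.5%, Providence 504/1267 = 39.8% → Providence
Mild: County General 964/1671 = 57.7%, Providence 70/102 = 68.6% → Providence
Severe: County General 223/527 = 42.3%, Providence 204/380 = 53.7% → Providence
Overall: County General 1216/2293 = 53.0%, Providence 778/1749 = 44.5% → County General
Providence wins each case group but County General wins overall — the comparison reverses. Providence's patients skew toward critical, which has a lower base rate.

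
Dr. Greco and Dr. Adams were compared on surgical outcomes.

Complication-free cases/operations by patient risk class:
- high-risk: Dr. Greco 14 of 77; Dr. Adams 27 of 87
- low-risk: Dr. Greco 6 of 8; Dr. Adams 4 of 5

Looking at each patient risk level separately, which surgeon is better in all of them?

High-risk: Dr. Greco 14/77 = 18.2%, Dr. Adams 27/87 = 31.0% → Dr. Adams
Low-risk: Dr. Greco 6/8 = 75.0%, Dr. Adams 4/5 = 80.0% → Dr. Adams
Dr. Adams has the higher rate in both groups.

Dr. Adams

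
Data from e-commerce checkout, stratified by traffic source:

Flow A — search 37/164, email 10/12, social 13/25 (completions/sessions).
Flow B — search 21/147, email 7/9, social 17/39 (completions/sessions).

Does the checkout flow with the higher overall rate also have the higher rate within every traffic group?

Search: Flow A 37/164 = 22.6%, Flow B 21/147 = 14.3% → Flow A
Email: Flow A 10/12 = 83.3%, Flow B 7/9 = 77.8% → Flow A
Social: Flow A 13/25 = 52.0%, Flow B 17/39 = 43.6% → Flow A
Overall: Flow A 60/201 = 29.9%, Flow B 45/195 = 23.1% → Flow A
Flow A wins overall and in every traffic group — no reversal.

Yes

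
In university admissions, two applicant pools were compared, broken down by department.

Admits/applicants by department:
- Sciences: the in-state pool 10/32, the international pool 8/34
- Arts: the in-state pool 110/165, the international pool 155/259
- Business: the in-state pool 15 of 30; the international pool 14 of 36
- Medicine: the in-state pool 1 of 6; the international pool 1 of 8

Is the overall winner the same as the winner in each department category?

Yes

Sciences: the in-state pool 10/32 = 31.2%, the international pool 8/34 = 23.5% → the in-state pool
Arts: the in-state pool 110/165 = 66.7%, the international pool 155/259 = 59.8% → the in-state pool
Business: the in-state pool 15/30 = 50.0%, the international pool 14/36 = 38.9% → the in-state pool
Medicine: the in-state pool 1/6 = 16.7%, the international pool 1/8 = 12.5% → the in-state pool
Overall: the in-state pool 136/233 = 58.4%, the international pool 178/337 = 52.8% → the in-state pool
The in-state pool wins overall and in every department group — no reversal.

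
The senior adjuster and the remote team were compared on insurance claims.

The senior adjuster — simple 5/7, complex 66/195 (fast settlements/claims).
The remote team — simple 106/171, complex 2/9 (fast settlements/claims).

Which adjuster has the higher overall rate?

the remote team

Simple: the senior adjuster 5/7 = 71.4%, the remote team 106/171 = 62.0% → the senior adjuster
Complex: the senior adjuster 66/195 = 33.8%, the remote team 2/9 = 22.2% → the senior adjuster
Overall: the senior adjuster 71/202 = 35.1%, the remote team 108/180 = 60.0% → the remote team
(The senior adjuster wins every claim group but the remote team wins overall — the senior adjuster's claims skew toward the low-rate complex group.)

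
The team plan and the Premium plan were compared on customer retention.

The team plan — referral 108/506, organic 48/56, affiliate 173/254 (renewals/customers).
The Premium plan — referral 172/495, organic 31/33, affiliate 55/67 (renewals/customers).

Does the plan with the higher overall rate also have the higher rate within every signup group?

Referral: the team plan 108/506 = 21.3%, the Premium plan 172/495 = 34.7% → the Premium plan
Organic: the team plan 48/56 = 85.7%, the Premium plan 31/33 = 93.9% → the Premium plan
Affiliate: the team plan 173/254 = 68.1%, the Premium plan 55/67 = 82.1% → the Premium plan
Overall: the team plan 329/816 = 40.3%, the Premium plan 258/595 = 43.4% → the Premium plan
The Premium plan wins overall and in every signup group — no reversal.

Yes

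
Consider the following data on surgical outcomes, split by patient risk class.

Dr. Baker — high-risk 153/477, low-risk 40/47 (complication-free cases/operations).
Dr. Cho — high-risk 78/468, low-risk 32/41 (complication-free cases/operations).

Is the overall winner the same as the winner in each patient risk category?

High-risk: Dr. Baker 153/477 = 32.1%, Dr. Cho 78/468 = 16.7% → Dr. Baker
Low-risk: Dr. Baker 40/47 = 85.1%, Dr. Cho 32/41 = 78.0% → Dr. Baker
Overall: Dr. Baker 193/524 = 36.8%, Dr. Cho 110/509 = 21.6% → Dr. Baker
Dr. Baker wins overall and in every patient risk group — no reversal.

Yes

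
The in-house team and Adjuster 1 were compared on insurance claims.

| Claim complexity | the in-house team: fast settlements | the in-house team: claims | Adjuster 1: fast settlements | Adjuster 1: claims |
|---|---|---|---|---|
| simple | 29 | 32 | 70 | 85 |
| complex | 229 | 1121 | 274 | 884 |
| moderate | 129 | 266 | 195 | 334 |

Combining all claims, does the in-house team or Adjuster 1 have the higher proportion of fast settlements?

Adjuster 1

Simple: the in-house team 29/32 = 90.6%, Adjuster 1 70/85 = 82.4% → the in-house team
Complex: the in-house team 229/1121 = 20.4%, Adjuster 1 274/884 = 31.0% → Adjuster 1
Moderate: the in-house team 129/266 = 48.5%, Adjuster 1 195/334 = 58.4% → Adjuster 1
Overall: the in-house team 387/1419 = 27.3%, Adjuster 1 539/1303 = 41.4% → Adjuster 1
(Neither sweeps every claim group, but Adjuster 1 has the higher pooled rate.)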